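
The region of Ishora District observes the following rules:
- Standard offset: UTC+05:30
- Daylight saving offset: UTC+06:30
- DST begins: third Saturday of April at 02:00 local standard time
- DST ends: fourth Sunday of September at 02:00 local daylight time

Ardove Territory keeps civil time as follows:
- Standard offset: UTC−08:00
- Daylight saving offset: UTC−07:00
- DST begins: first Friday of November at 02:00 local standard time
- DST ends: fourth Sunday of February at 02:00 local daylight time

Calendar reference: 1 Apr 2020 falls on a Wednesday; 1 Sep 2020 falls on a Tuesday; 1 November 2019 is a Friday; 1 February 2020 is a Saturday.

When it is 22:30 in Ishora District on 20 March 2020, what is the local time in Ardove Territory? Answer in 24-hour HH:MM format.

09:00

1 April 2020 is a Wednesday, so the first Saturday is April 4 and the third is April 18.
1 September 2020 is a Tuesday, so the first Sunday is September 6 and the fourth is September 27.
20 March 2020 is outside the daylight-saving period (18 April – 27 September), so Ishora District is on standard time, UTC+05:30.
22:30 Ishora District − 5h30m = 17:00 UTC.
1 November 2019 is a Friday, so the first Friday is November 1.
1 February 2020 is a Saturday, so the first Sunday is February 2 and the fourth is February 23.
At the standard offset (UTC−08:00), 17:00 UTC − 8h = 09:00 Ardove Territory standard time.
The standard-time date in Ardove Territory, 20 March 2020, does not fall between 1 November 2019 and 23 February 2020, so daylight saving is not in effect and Ardove Territory is at UTC−08:00.
17:00 UTC − 8h = 09:00 Ardove Territory.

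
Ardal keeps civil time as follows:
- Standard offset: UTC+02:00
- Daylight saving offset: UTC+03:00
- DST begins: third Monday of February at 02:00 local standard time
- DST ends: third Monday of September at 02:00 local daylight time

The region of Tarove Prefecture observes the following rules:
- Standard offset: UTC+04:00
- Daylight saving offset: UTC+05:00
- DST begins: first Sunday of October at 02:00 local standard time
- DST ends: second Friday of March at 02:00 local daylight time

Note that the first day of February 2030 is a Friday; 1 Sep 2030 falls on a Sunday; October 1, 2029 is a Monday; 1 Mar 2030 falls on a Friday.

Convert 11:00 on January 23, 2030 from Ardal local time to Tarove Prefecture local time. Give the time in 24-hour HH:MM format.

14:00

1 February 2030 is a Friday, so the first Monday is February 4 and the third is February 18.
1 September 2030 is a Sunday, so the first Monday is September 2 and the third is September 16.
January 23, 2030 does not fall between 18 February and 16 September, so daylight saving is not in effect and Ardal is at UTC+02:00.
11:00 Ardal − 2h = 09:00 UTC.
1 October 2029 is a Monday, so the first Sunday is October 7.
1 March 2030 is a Friday, so the first Friday is March 1 and the second is March 8.
At the standard offset (UTC+04:00), 09:00 UTC + 4h = 13:00 Tarove Prefecture standard time.
The standard-time date in Tarove Prefecture, January 23, 2030, falls between 7 October 2029 and 8 March 2030, so daylight saving is in effect and Tarove Prefecture is at UTC+05:00.
09:00 UTC + 5h = 14:00 Tarove Prefecture.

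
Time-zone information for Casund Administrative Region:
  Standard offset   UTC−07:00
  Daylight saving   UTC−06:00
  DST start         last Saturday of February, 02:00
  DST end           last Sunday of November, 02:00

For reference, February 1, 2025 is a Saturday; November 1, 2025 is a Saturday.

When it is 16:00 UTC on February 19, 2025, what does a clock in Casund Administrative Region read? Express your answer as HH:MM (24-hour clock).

1 February 2025 is a Saturday, so Saturdays fall on 1, 8, 15, 22; the last is February 22.
1 November 2025 is a Saturday, so Sundays fall on 2, 9, 16, 23, 30; the last is November 30.
At the standard offset (UTC−07:00), 16:00 UTC − 7h = 09:00 Casund Administrative Region standard time.
The standard-time date in Casund Administrative Region, February 19, 2025, does not fall between 22 February and 30 November, so daylight saving is not in effect and Casund Administrative Region is at UTC−07:00.
16:00 UTC − 7h = 09:00 local.

09:00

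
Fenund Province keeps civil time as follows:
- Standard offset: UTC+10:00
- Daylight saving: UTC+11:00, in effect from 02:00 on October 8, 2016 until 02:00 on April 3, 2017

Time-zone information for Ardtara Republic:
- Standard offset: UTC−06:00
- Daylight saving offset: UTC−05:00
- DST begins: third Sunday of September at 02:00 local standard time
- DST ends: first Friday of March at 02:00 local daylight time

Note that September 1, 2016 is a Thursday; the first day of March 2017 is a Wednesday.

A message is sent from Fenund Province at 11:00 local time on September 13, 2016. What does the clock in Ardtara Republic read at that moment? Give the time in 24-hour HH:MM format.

19:00

Daylight saving runs 8 October 2016 – 3 April 2017; September 13, 2016 is outside that window, so Fenund Province is on standard time at UTC+10:00.
11:00 Fenund Province − 10h = 01:00 UTC.
1 September 2016 is a Thursday, so the first Sunday is September 4 and the third is September 18.
1 March 2017 is a Wednesday, so the first Friday is March 3.
At the standard offset (UTC−06:00), 01:00 UTC − 6h = 19:00 Ardtara Republic standard time (rolling into the previous day, 12 September 2016).
The standard-time date in Ardtara Republic, September 12, 2016, does not fall between 18 September 2016 and 3 March 2017, so daylight saving is not in effect and Ardtara Republic is at UTC−06:00.
01:00 UTC − 6h = 19:00 Ardtara Republic (rolling into the previous day, 12 September 2016).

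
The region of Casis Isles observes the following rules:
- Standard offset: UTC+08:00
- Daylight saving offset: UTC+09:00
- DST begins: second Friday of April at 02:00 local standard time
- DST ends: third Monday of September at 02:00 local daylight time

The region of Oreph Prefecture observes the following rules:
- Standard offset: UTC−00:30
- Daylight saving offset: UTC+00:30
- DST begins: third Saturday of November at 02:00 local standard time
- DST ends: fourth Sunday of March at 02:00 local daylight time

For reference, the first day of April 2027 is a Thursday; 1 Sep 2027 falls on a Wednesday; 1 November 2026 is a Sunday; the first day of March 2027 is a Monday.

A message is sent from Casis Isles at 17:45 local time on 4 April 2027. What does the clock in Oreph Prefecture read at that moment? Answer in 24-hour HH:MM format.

1 April 2027 is a Thursday, so the first Friday is April 2 and the second is April 9.
1 September 2027 is a Wednesday, so the first Monday is September 6 and the third is September 20.
4 April 2027 does not fall between 9 April and 20 September, so daylight saving is not in effect and Casis Isles is at UTC+08:00.
17:45 Casis Isles − 8h = 09:45 UTC.
1 November 2026 is a Sunday, so the first Saturday is November 7 and the third is November 21.
1 March 2027 is a Monday, so the first Sunday is March 7 and the fourth is March 28.
At the standard offset (UTC−00:30), 09:45 UTC − 0h30m = 09:15 Oreph Prefecture standard time.
The standard-time date in Oreph Prefecture, 4 April 2027, is outside the daylight-saving period (21 November 2026 – 28 March 2027), so Oreph Prefecture is on standard time, UTC−00:30.
09:45 UTC − 0h30m = 09:15 Oreph Prefecture.

09:15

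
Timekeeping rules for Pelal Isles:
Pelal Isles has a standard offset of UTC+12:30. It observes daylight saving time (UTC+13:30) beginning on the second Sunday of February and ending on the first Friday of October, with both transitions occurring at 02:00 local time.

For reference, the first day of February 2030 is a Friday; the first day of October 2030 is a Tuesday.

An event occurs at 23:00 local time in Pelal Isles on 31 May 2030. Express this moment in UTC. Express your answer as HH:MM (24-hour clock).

09:30

1 February 2030 is a Friday, so the first Sunday is February 3 and the second is February 10.
1 October 2030 is a Tuesday, so the first Friday is October 4.
31 May 2030 lies within the daylight-saving period (10 February – 4 October), so Pelal Isles is on daylight time, UTC+13:30.
23:00 local − 13h30m = 09:30 UTC.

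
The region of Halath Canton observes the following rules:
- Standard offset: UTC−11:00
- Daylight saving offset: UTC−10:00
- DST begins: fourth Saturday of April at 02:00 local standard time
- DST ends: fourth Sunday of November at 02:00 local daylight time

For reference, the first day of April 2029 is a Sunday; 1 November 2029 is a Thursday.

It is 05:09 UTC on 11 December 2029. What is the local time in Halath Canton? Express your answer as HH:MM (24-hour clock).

1 April 2029 is a Sunday, so the first Saturday is April 7 and the fourth is April 28.
1 November 2029 is a Thursday, so the first Sunday is November 4 and the fourth is November 25.
At the standard offset (UTC−11:00), 05:09 UTC − 11h = 18:09 Halath Canton standard time (rolling into the previous day, 10 December 2029).
Daylight saving runs 28 April – 25 November; the standard-time date in Halath Canton, 10 December 2029, is outside that window, so Halath Canton is on standard time at UTC−11:00.
05:09 UTC − 11h = 18:09 local (rolling into the previous day, 10 December 2029).

18:09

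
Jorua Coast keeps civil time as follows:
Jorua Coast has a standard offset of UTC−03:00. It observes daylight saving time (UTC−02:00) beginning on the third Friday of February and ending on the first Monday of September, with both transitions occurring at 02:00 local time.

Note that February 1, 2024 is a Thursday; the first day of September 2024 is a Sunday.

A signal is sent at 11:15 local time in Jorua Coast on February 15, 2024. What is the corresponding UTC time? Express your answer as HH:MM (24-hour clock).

1 February 2024 is a Thursday, so the first Friday is February 2 and the third is February 16.
1 September 2024 is a Sunday, so the first Monday is September 2.
Daylight saving runs 16 February – 2 September; February 15, 2024 is outside that window, so Jorua Coast is on standard time at UTC−03:00.
11:15 local + 3h = 14:15 UTC.

14:15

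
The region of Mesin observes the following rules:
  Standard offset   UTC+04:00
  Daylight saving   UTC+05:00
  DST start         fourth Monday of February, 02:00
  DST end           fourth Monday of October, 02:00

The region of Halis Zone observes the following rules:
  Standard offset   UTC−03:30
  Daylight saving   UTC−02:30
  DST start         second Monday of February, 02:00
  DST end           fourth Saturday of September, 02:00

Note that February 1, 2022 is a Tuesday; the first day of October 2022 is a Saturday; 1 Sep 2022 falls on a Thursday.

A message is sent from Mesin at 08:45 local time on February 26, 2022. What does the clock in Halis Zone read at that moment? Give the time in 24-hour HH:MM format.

02:15

1 February 2022 is a Tuesday, so the first Monday is February 7 and the fourth is February 28.
1 October 2022 is a Saturday, so the first Monday is October 3 and the fourth is October 24.
February 26, 2022 is outside the daylight-saving period (28 February – 24 October), so Mesin is on standard time, UTC+04:00.
08:45 Mesin − 4h = 04:45 UTC.
1 February 2022 is a Tuesday, so the first Monday is February 7 and the second is February 14.
1 September 2022 is a Thursday, so the first Saturday is September 3 and the fourth is September 24.
At the standard offset (UTC−03:30), 04:45 UTC − 3h30m = 01:15 Halis Zone standard time.
The standard-time date in Halis Zone, February 26, 2022, falls between 14 February and 24 September, so daylight saving is in effect and Halis Zone is at UTC−02:30.
04:45 UTC − 2h30m = 02:15 Halis Zone.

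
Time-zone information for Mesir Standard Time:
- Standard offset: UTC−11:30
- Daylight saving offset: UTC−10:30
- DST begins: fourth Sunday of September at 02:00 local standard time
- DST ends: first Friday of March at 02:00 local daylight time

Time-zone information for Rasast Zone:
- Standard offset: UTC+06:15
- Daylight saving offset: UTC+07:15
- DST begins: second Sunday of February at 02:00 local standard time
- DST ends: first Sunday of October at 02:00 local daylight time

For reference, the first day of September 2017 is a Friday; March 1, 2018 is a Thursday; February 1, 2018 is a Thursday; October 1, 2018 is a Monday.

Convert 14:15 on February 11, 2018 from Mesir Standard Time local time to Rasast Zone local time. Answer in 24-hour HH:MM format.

08:00

1 September 2017 is a Friday, so the first Sunday is September 3 and the fourth is September 24.
1 March 2018 is a Thursday, so the first Friday is March 2.
Daylight saving runs 24 September 2017 – 2 March 2018; February 11, 2018 is inside that window, so Mesir Standard Time is at UTC−10:30.
14:15 Mesir Standard Time + 10h30m = 00:45 UTC (rolling into the next day, 12 February 2018).
1 February 2018 is a Thursday, so the first Sunday is February 4 and the second is February 11.
1 October 2018 is a Monday, so the first Sunday is October 7.
At the standard offset (UTC+06:15), 00:45 UTC + 6h15m = 07:00 Rasast Zone standard time.
Daylight saving runs 11 February – 7 October; the standard-time date in Rasast Zone, February 12, 2018, is inside that window, so Rasast Zone is at UTC+07:15.
00:45 UTC + 7h15m = 08:00 Rasast Zone.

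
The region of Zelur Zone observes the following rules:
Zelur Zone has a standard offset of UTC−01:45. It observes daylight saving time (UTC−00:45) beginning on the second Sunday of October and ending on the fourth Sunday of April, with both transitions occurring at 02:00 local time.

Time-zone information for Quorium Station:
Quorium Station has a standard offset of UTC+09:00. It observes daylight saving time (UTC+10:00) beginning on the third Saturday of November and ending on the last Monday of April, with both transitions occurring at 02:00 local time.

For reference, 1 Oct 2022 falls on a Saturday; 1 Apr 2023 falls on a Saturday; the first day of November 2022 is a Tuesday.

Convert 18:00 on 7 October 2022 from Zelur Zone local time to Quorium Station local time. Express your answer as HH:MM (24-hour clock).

1 October 2022 is a Saturday, so the first Sunday is October 2 and the second is October 9.
1 April 2023 is a Saturday, so the first Sunday is April 2 and the fourth is April 23.
Daylight saving runs 9 October 2022 – 23 April 2023; 7 October 2022 is outside that window, so Zelur Zone is on standard time at UTC−01:45.
18:00 Zelur Zone + 1h45m = 19:45 UTC.
1 November 2022 is a Tuesday, so the first Saturday is November 5 and the third is November 19.
1 April 2023 is a Saturday, so Mondays fall on 3, 10, 17, 24; the last is April 24.
At the standard offset (UTC+09:00), 19:45 UTC + 9h = 04:45 Quorium Station standard time (rolling into the next day, 8 October 2022).
The standard-time date in Quorium Station, 8 October 2022, is outside the daylight-saving period (19 November 2022 – 24 April 2023), so Quorium Station is on standard time, UTC+09:00.
19:45 UTC + 9h = 04:45 Quorium Station (rolling into the next day, 8 October 2022).

04:45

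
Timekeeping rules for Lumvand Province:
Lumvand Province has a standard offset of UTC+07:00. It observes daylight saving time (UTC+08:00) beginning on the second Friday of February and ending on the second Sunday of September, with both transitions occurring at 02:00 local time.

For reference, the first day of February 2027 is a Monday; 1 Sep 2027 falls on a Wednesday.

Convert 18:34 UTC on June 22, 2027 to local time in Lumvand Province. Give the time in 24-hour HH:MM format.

02:34

1 February 2027 is a Monday, so the first Friday is February 5 and the second is February 12.
1 September 2027 is a Wednesday, so the first Sunday is September 5 and the second is September 12.
At the standard offset (UTC+07:00), 18:34 UTC + 7h = 01:34 Lumvand Province standard time (rolling into the next day, 23 June 2027).
Daylight saving runs 12 February – 12 September; the standard-time date in Lumvand Province, June 23, 2027, is inside that window, so Lumvand Province is at UTC+08:00.
18:34 UTC + 8h = 02:34 local (rolling into the next day, 23 June 2027).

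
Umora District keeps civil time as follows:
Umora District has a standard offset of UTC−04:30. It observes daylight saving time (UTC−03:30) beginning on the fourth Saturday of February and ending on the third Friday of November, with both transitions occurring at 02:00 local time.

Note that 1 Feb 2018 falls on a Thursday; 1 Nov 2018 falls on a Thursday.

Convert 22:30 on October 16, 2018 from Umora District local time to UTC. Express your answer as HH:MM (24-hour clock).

1 February 2018 is a Thursday, so the first Saturday is February 3 and the fourth is February 24.
1 November 2018 is a Thursday, so the first Friday is November 2 and the third is November 16.
Daylight saving runs 24 February – 16 November; October 16, 2018 is inside that window, so Umora District is at UTC−03:30.
22:30 local + 3h30m = 02:00 UTC (rolling into the next day, 17 October 2018).

02:00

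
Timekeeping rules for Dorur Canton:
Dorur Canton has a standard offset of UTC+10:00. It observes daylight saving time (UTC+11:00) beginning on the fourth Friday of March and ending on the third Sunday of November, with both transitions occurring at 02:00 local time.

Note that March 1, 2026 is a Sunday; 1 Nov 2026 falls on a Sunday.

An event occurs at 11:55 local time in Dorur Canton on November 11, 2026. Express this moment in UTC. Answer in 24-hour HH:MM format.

1 March 2026 is a Sunday, so the first Friday is March 6 and the fourth is March 27.
1 November 2026 is a Sunday, so the first Sunday is November 1 and the third is November 15.
November 11, 2026 falls between 27 March and 15 November, so daylight saving is in effect and Dorur Canton is at UTC+11:00.
11:55 local − 11h = 00:55 UTC.

00:55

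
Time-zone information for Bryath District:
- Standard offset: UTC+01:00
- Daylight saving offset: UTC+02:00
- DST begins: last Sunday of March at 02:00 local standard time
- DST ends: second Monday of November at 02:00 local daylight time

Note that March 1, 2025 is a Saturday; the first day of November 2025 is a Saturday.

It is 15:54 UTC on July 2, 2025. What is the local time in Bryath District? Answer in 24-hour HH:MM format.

17:54

1 March 2025 is a Saturday, so Sundays fall on 2, 9, 16, 23, 30; the last is March 30.
1 November 2025 is a Saturday, so the first Monday is November 3 and the second is November 10.
At the standard offset (UTC+01:00), 15:54 UTC + 1h = 16:54 Bryath District standard time.
The standard-time date in Bryath District, July 2, 2025, falls between 30 March and 10 November, so daylight saving is in effect and Bryath District is at UTC+02:00.
15:54 UTC + 2h = 17:54 local.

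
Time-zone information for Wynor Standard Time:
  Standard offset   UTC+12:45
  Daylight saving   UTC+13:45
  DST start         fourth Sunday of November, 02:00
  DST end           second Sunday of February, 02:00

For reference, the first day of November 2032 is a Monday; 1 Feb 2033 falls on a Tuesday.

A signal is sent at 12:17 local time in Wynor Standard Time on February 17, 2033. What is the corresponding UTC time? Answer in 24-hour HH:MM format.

23:32

1 November 2032 is a Monday, so the first Sunday is November 7 and the fourth is November 28.
1 February 2033 is a Tuesday, so the first Sunday is February 6 and the second is February 13.
Daylight saving runs 28 November 2032 – 13 February 2033; February 17, 2033 is outside that window, so Wynor Standard Time is on standard time at UTC+12:45.
12:17 local − 12h45m = 23:32 UTC (rolling into the previous day, 16 February 2033).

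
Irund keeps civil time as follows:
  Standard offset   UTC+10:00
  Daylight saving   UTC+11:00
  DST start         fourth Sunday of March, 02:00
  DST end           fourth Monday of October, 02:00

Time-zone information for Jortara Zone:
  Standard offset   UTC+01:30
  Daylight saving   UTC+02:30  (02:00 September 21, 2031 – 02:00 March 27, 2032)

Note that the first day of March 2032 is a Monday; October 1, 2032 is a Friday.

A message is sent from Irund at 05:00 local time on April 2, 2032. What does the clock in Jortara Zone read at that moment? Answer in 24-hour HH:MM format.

19:30

1 March 2032 is a Monday, so the first Sunday is March 7 and the fourth is March 28.
1 October 2032 is a Friday, so the first Monday is October 4 and the fourth is October 25.
April 2, 2032 falls between 28 March and 25 October, so daylight saving is in effect and Irund is at UTC+11:00.
05:00 Irund − 11h = 18:00 UTC (rolling into the previous day, 1 April 2032).
At the standard offset (UTC+01:30), 18:00 UTC + 1h30m = 19:30 Jortara Zone standard time.
Daylight saving runs 21 September 2031 – 27 March 2032; the standard-time date in Jortara Zone, April 1, 2032, is outside that window, so Jortara Zone is on standard time at UTC+01:30.
18:00 UTC + 1h30m = 19:30 Jortara Zone.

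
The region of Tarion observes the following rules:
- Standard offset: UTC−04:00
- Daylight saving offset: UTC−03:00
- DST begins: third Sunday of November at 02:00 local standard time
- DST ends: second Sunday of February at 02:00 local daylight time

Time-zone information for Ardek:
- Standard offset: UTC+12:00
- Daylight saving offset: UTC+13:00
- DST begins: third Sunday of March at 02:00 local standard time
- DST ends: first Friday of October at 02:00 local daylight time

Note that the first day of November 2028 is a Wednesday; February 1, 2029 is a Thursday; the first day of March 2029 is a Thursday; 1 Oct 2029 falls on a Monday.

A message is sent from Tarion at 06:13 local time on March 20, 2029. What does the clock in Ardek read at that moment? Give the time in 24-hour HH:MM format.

1 November 2028 is a Wednesday, so the first Sunday is November 5 and the third is November 19.
1 February 2029 is a Thursday, so the first Sunday is February 4 and the second is February 11.
March 20, 2029 is outside the daylight-saving period (19 November 2028 – 11 February 2029), so Tarion is on standard time, UTC−04:00.
06:13 Tarion + 4h = 10:13 UTC.
1 March 2029 is a Thursday, so the first Sunday is March 4 and the third is March 18.
1 October 2029 is a Monday, so the first Friday is October 5.
At the standard offset (UTC+12:00), 10:13 UTC + 12h = 22:13 Ardek standard time.
The standard-time date in Ardek, March 20, 2029, lies within the daylight-saving period (18 March – 5 October), so Ardek is on daylight time, UTC+13:00.
10:13 UTC + 13h = 23:13 Ardek.

23:13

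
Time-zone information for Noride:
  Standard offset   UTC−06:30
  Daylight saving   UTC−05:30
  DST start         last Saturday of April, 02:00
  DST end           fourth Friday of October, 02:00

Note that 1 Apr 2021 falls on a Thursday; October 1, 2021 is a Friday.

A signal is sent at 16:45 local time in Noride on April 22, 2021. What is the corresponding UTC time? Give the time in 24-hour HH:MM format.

23:15

1 April 2021 is a Thursday, so Saturdays fall on 3, 10, 17, 24; the last is April 24.
1 October 2021 is a Friday, so the first Friday is October 1 and the fourth is October 22.
Daylight saving runs 24 April – 22 October; April 22, 2021 is outside that window, so Noride is on standard time at UTC−06:30.
16:45 local + 6h30m = 23:15 UTC.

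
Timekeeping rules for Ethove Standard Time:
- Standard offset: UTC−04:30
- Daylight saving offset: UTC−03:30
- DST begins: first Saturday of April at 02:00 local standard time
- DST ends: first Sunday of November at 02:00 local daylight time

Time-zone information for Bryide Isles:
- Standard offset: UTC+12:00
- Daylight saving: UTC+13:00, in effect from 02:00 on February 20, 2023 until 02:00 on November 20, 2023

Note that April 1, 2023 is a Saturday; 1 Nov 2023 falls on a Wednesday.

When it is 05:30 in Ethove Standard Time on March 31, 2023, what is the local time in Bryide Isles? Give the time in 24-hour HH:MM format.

1 April 2023 is a Saturday, so the first Saturday is April 1.
1 November 2023 is a Wednesday, so the first Sunday is November 5.
March 31, 2023 does not fall between 1 April and 5 November, so daylight saving is not in effect and Ethove Standard Time is at UTC−04:30.
05:30 Ethove Standard Time + 4h30m = 10:00 UTC.
At the standard offset (UTC+12:00), 10:00 UTC + 12h = 22:00 Bryide Isles standard time.
The standard-time date in Bryide Isles, March 31, 2023, falls between 20 February and 20 November, so daylight saving is in effect and Bryide Isles is at UTC+13:00.
10:00 UTC + 13h = 23:00 Bryide Isles.

23:00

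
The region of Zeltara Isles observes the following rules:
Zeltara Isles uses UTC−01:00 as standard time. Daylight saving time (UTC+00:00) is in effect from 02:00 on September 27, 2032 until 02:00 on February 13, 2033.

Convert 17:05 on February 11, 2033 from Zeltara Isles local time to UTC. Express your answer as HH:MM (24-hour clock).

17:05

Daylight saving runs 27 September 2032 – 13 February 2033; February 11, 2033 is inside that window, so Zeltara Isles is at UTC+00:00.
17:05 local − 0h = 17:05 UTC.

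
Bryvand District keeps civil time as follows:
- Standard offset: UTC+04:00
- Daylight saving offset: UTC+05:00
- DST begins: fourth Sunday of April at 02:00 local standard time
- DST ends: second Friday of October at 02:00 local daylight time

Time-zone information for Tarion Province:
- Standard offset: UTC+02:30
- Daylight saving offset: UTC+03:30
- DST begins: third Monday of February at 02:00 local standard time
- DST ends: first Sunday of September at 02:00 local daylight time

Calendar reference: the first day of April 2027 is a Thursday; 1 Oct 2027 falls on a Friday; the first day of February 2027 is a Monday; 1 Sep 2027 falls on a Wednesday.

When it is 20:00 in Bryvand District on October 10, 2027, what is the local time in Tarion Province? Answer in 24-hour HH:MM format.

1 April 2027 is a Thursday, so the first Sunday is April 4 and the fourth is April 25.
1 October 2027 is a Friday, so the first Friday is October 1 and the second is October 8.
October 10, 2027 is outside the daylight-saving period (25 April – 8 October), so Bryvand District is on standard time, UTC+04:00.
20:00 Bryvand District − 4h = 16:00 UTC.
1 February 2027 is a Monday, so the first Monday is February 1 and the third is February 15.
1 September 2027 is a Wednesday, so the first Sunday is September 5.
At the standard offset (UTC+02:30), 16:00 UTC + 2h30m = 18:30 Tarion Province standard time.
The standard-time date in Tarion Province, October 10, 2027, does not fall between 15 February and 5 September, so daylight saving is not in effect and Tarion Province is at UTC+02:30.
16:00 UTC + 2h30m = 18:30 Tarion Province.

18:30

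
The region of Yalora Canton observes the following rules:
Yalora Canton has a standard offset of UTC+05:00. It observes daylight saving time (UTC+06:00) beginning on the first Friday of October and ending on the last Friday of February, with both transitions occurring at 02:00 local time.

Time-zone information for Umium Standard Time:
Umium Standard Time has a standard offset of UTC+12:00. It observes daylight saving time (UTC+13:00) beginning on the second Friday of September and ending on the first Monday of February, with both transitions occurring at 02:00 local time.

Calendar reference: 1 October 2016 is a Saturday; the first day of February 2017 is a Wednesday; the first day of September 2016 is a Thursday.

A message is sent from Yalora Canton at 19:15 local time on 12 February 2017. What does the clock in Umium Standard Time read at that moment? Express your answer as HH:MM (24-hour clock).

1 October 2016 is a Saturday, so the first Friday is October 7.
1 February 2017 is a Wednesday, so Fridays fall on 3, 10, 17, 24; the last is February 24.
12 February 2017 falls between 7 October 2016 and 24 February 2017, so daylight saving is in effect and Yalora Canton is at UTC+06:00.
19:15 Yalora Canton − 6h = 13:15 UTC.
1 September 2016 is a Thursday, so the first Friday is September 2 and the second is September 9.
1 February 2017 is a Wednesday, so the first Monday is February 6.
At the standard offset (UTC+12:00), 13:15 UTC + 12h = 01:15 Umium Standard Time standard time (rolling into the next day, 13 February 2017).
Daylight saving runs 9 September 2016 – 6 February 2017; the standard-time date in Umium Standard Time, 13 February 2017, is outside that window, so Umium Standard Time is on standard time at UTC+12:00.
13:15 UTC + 12h = 01:15 Umium Standard Time (rolling into the next day, 13 February 2017).

01:15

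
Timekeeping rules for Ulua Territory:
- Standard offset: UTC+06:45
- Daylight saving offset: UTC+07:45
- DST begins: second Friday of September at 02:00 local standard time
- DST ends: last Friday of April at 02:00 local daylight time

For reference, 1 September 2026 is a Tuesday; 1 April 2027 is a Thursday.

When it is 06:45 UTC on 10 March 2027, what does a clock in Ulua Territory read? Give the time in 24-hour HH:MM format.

14:30

1 September 2026 is a Tuesday, so the first Friday is September 4 and the second is September 11.
1 April 2027 is a Thursday, so Fridays fall on 2, 9, 16, 23, 30; the last is April 30.
At the standard offset (UTC+06:45), 06:45 UTC + 6h45m = 13:30 Ulua Territory standard time.
Daylight saving runs 11 September 2026 – 30 April 2027; the standard-time date in Ulua Territory, 10 March 2027, is inside that window, so Ulua Territory is at UTC+07:45.
06:45 UTC + 7h45m = 14:30 local.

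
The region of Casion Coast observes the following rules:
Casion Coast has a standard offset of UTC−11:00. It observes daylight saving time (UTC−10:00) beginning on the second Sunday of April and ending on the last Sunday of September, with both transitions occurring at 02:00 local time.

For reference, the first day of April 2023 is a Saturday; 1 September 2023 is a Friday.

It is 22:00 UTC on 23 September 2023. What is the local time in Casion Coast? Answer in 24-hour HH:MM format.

12:00

1 April 2023 is a Saturday, so the first Sunday is April 2 and the second is April 9.
1 September 2023 is a Friday, so Sundays fall on 3, 10, 17, 24; the last is September 24.
At the standard offset (UTC−11:00), 22:00 UTC − 11h = 11:00 Casion Coast standard time.
The standard-time date in Casion Coast, 23 September 2023, falls between 9 April and 24 September, so daylight saving is in effect and Casion Coast is at UTC−10:00.
22:00 UTC − 10h = 12:00 local.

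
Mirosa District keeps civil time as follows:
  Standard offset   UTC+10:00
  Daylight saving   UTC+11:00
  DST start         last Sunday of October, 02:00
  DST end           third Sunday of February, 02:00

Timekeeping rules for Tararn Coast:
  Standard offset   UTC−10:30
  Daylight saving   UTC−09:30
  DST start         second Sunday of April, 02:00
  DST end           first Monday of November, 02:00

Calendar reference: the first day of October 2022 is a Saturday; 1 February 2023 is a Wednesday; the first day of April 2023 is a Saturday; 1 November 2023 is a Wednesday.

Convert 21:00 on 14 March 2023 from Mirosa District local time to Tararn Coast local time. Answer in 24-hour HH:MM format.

00:30

1 October 2022 is a Saturday, so Sundays fall on 2, 9, 16, 23, 30; the last is October 30.
1 February 2023 is a Wednesday, so the first Sunday is February 5 and the third is February 19.
Daylight saving runs 30 October 2022 – 19 February 2023; 14 March 2023 is outside that window, so Mirosa District is on standard time at UTC+10:00.
21:00 Mirosa District − 10h = 11:00 UTC.
1 April 2023 is a Saturday, so the first Sunday is April 2 and the second is April 9.
1 November 2023 is a Wednesday, so the first Monday is November 6.
At the standard offset (UTC−10:30), 11:00 UTC − 10h30m = 00:30 Tararn Coast standard time.
Daylight saving runs 9 April – 6 November; the standard-time date in Tararn Coast, 14 March 2023, is outside that window, so Tararn Coast is on standard time at UTC−10:30.
11:00 UTC − 10h30m = 00:30 Tararn Coast.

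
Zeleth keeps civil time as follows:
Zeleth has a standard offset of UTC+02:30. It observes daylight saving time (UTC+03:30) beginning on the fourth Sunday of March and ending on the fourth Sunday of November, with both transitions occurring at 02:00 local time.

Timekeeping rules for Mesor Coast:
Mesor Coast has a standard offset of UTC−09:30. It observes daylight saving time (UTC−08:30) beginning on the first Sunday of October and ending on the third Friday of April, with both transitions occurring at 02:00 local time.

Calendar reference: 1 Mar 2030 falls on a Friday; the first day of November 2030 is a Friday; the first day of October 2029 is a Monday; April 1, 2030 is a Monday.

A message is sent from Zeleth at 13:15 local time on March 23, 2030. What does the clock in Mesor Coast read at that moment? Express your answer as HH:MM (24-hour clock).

1 March 2030 is a Friday, so the first Sunday is March 3 and the fourth is March 24.
1 November 2030 is a Friday, so the first Sunday is November 3 and the fourth is November 24.
March 23, 2030 does not fall between 24 March and 24 November, so daylight saving is not in effect and Zeleth is at UTC+02:30.
13:15 Zeleth − 2h30m = 10:45 UTC.
1 October 2029 is a Monday, so the first Sunday is October 7.
1 April 2030 is a Monday, so the first Friday is April 5 and the third is April 19.
At the standard offset (UTC−09:30), 10:45 UTC − 9h30m = 01:15 Mesor Coast standard time.
The standard-time date in Mesor Coast, March 23, 2030, falls between 7 October 2029 and 19 April 2030, so daylight saving is in effect and Mesor Coast is at UTC−08:30.
10:45 UTC − 8h30m = 02:15 Mesor Coast.

02:15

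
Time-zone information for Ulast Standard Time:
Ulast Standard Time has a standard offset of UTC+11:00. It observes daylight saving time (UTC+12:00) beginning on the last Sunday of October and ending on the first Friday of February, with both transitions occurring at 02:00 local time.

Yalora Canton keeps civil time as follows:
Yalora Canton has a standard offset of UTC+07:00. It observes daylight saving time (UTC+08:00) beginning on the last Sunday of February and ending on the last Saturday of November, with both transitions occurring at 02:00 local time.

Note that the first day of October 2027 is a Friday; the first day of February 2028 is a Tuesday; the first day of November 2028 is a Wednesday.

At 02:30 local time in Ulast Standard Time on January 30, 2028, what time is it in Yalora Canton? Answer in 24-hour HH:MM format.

21:30

1 October 2027 is a Friday, so Sundays fall on 3, 10, 17, 24, 31; the last is October 31.
1 February 2028 is a Tuesday, so the first Friday is February 4.
January 30, 2028 lies within the daylight-saving period (31 October 2027 – 4 February 2028), so Ulast Standard Time is on daylight time, UTC+12:00.
02:30 Ulast Standard Time − 12h = 14:30 UTC (rolling into the previous day, 29 January 2028).
1 February 2028 is a Tuesday, so Sundays fall on 6, 13, 20, 27; the last is February 27.
1 November 2028 is a Wednesday, so Saturdays fall on 4, 11, 18, 25; the last is November 25.
At the standard offset (UTC+07:00), 14:30 UTC + 7h = 21:30 Yalora Canton standard time.
Daylight saving runs 27 February – 25 November; the standard-time date in Yalora Canton, January 29, 2028, is outside that window, so Yalora Canton is on standard time at UTC+07:00.
14:30 UTC + 7h = 21:30 Yalora Canton.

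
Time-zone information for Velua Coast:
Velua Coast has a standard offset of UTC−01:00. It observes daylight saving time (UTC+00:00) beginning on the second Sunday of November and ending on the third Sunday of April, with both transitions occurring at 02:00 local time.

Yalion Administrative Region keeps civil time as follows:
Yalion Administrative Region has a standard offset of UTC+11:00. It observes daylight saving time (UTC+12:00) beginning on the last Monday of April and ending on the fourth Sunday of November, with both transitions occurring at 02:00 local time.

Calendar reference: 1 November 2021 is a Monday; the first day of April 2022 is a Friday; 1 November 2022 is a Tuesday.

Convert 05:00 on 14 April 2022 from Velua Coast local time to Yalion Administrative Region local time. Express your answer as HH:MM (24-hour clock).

16:00

1 November 2021 is a Monday, so the first Sunday is November 7 and the second is November 14.
1 April 2022 is a Friday, so the first Sunday is April 3 and the third is April 17.
14 April 2022 falls between 14 November 2021 and 17 April 2022, so daylight saving is in effect and Velua Coast is at UTC+00:00.
05:00 Velua Coast − 0h = 05:00 UTC.
1 April 2022 is a Friday, so Mondays fall on 4, 11, 18, 25; the last is April 25.
1 November 2022 is a Tuesday, so the first Sunday is November 6 and the fourth is November 27.
At the standard offset (UTC+11:00), 05:00 UTC + 11h = 16:00 Yalion Administrative Region standard time.
The standard-time date in Yalion Administrative Region, 14 April 2022, does not fall between 25 April and 27 November, so daylight saving is not in effect and Yalion Administrative Region is at UTC+11:00.
05:00 UTC + 11h = 16:00 Yalion Administrative Region.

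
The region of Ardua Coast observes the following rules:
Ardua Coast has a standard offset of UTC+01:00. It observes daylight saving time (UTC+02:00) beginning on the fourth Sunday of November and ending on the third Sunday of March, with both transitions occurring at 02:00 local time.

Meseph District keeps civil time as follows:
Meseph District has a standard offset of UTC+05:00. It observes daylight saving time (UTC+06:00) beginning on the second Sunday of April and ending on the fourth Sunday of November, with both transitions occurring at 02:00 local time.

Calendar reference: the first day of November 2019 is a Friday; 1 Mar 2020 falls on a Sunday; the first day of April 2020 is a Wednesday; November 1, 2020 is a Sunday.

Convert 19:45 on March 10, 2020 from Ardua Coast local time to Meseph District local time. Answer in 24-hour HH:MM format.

1 November 2019 is a Friday, so the first Sunday is November 3 and the fourth is November 24.
1 March 2020 is a Sunday, so the first Sunday is March 1 and the third is March 15.
March 10, 2020 falls between 24 November 2019 and 15 March 2020, so daylight saving is in effect and Ardua Coast is at UTC+02:00.
19:45 Ardua Coast − 2h = 17:45 UTC.
1 April 2020 is a Wednesday, so the first Sunday is April 5 and the second is April 12.
1 November 2020 is a Sunday, so the first Sunday is November 1 and the fourth is November 22.
At the standard offset (UTC+05:00), 17:45 UTC + 5h = 22:45 Meseph District standard time.
The standard-time date in Meseph District, March 10, 2020, does not fall between 12 April and 22 November, so daylight saving is not in effect and Meseph District is at UTC+05:00.
17:45 UTC + 5h = 22:45 Meseph District.

22:45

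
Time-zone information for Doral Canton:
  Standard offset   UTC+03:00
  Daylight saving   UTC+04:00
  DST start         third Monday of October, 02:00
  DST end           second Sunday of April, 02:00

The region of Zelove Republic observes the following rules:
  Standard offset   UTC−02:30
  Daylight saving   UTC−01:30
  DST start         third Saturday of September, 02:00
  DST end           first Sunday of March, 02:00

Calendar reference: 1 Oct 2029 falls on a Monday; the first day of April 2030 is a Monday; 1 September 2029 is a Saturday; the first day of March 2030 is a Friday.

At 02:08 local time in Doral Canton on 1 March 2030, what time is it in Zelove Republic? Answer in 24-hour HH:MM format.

20:38

1 October 2029 is a Monday, so the first Monday is October 1 and the third is October 15.
1 April 2030 is a Monday, so the first Sunday is April 7 and the second is April 14.
1 March 2030 lies within the daylight-saving period (15 October 2029 – 14 April 2030), so Doral Canton is on daylight time, UTC+04:00.
02:08 Doral Canton − 4h = 22:08 UTC (rolling into the previous day, 28 February 2030).
1 September 2029 is a Saturday, so the first Saturday is September 1 and the third is September 15.
1 March 2030 is a Friday, so the first Sunday is March 3.
At the standard offset (UTC−02:30), 22:08 UTC − 2h30m = 19:38 Zelove Republic standard time.
The standard-time date in Zelove Republic, 28 February 2030, falls between 15 September 2029 and 3 March 2030, so daylight saving is in effect and Zelove Republic is at UTC−01:30.
22:08 UTC − 1h30m = 20:38 Zelove Republic.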